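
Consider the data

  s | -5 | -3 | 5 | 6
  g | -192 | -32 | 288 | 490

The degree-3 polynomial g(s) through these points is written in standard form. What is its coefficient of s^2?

L_0(s) = (s + 3)(s - 5)(s - 6) / [-220] = -(1/220)s^3 + (2/55)s^2 + (3/220)s - 9/22
L_1(s) = (s + 5)(s - 5)(s - 6) / [144] = (1/144)s^3 - (1/24)s^2 - (25/144)s + 25/24
L_2(s) = (s + 5)(s + 3)(s - 6) / [-80] = -(1/80)s^3 - (1/40)s^2 + (33/80)s + 9/8
L_3(s) = (s + 5)(s + 3)(s - 5) / [99] = (1/99)s^3 + (1/33)s^2 - (25/99)s - 25/33
g(s) = (-192)·L_0 + (-32)·L_1 + 288·L_2 + 490·L_3
Only the coefficient of s^2 is needed; take it from each L_i and combine:
(-192)·(2/55) + (-32)·(-1/24) + 288·(-1/40) + 490·(1/33) = 2

2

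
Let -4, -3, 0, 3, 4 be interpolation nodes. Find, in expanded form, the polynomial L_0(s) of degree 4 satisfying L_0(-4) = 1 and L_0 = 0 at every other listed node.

L_0(s) = (s + 3)s(s - 3)(s - 4) / [(-1)·(-4)·(-7)·(-8)]
       = (s^4 - 4s^3 - 9s^2 + 36s) / (224)

L_0(s) = (1/224)s^4 - (1/56)s^3 - (9/224)s^2 + (9/56)s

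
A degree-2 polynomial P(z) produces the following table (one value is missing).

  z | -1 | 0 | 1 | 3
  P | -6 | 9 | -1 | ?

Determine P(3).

-96

The 3 known values determine P uniquely (degree ≤ 2).
Evaluate each Lagrange basis at z = 3:
L_0(3) = (3)·(2)/[(-1)·(-2)] = 3
L_1(3) = (4)·(2)/[(1)·(-1)] = -8
L_2(3) = (4)·(3)/[(2)·(1)] = 6
Sum: (-6)·(3) + 9·(-8) + (-1)·(6) = -96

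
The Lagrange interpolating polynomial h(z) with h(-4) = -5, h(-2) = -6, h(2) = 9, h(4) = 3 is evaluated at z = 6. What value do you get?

-80/3

Evaluate each Lagrange basis at z = 6:
L_0(6) = (8)·(4)·(2)/[(-2)·(-6)·(-8)] = -2/3
L_1(6) = (10)·(4)·(2)/[(2)·(-4)·(-6)] = 5/3
L_2(6) = (10)·(8)·(2)/[(6)·(4)·(-2)] = -10/3
L_3(6) = (10)·(8)·(4)/[(8)·(6)·(2)] = 10/3
Sum: (-5)·(-2/3) + (-6)·(5/3) + 9·(-10/3) + 3·(10/3) = -80/3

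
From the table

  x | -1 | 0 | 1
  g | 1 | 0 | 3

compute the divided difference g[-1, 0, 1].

g[-1,0] = (0 - 1) / (0 - (-1)) = -1
g[0,1] = (3 - 0) / (1 - 0) = 3
g[-1,0,1] = (3 - (-1)) / (1 - (-1)) = 2

2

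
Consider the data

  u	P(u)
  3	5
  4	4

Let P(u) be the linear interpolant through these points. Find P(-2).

L_0(-2) = (-6)/[(-1)] = 6
L_1(-2) = (-5)/[(1)] = -5
Sum: 5·(6) + 4·(-5) = 10

10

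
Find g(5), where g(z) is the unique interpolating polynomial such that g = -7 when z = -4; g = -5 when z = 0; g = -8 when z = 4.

Evaluate each Lagrange basis at z = 5:
L_0(5) = (5)·(1)/[(-4)·(-8)] = 5/32
L_1(5) = (9)·(1)/[(4)·(-4)] = -9/16
L_2(5) = (9)·(5)/[(8)·(4)] = 45/32
Sum: (-7)·(5/32) + (-5)·(-9/16) + (-8)·(45/32) = -305/32

-305/32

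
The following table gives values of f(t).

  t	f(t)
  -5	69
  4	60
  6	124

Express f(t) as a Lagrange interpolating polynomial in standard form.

L_0(t) = (t - 4)(t - 6) / [99] = (1/99)t^2 - (10/99)t + 8/33
L_1(t) = (t + 5)(t - 6) / [-18] = -(1/18)t^2 + (1/18)t + 5/3
L_2(t) = (t + 5)(t - 4) / [22] = (1/22)t^2 + (1/22)t - 10/11
f(t) = 69·L_0 + 60·L_1 + 124·L_2
  69·L_0(t) = (23/33)t^2 - (230/33)t + 184/11
  60·L_1(t) = -(10/3)t^2 + (10/3)t + 100
  124·L_2(t) = (62/11)t^2 + (62/11)t - 1240/11
Adding term by term: 3t^2 + 2t + 4

f(t) = 3t^2 + 2t + 4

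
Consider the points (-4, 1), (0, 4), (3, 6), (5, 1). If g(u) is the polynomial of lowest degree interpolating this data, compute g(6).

Evaluate each Lagrange basis at u = 6:
L_0(6) = (6)·(3)·(1)/[(-4)·(-7)·(-9)] = -1/14
L_1(6) = (10)·(3)·(1)/[(4)·(-3)·(-5)] = 1/2
L_2(6) = (10)·(6)·(1)/[(7)·(3)·(-2)] = -10/7
L_3(6) = (10)·(6)·(3)/[(9)·(5)·(2)] = 2
Sum: 1·(-1/14) + 4·(1/2) + 6·(-10/7) + 1·(2) = -65/14

-65/14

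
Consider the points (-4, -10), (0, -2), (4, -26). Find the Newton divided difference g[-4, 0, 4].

-1

g[-4,0] = (-2 - (-10)) / (0 - (-4)) = 2
g[0,4] = (-26 - (-2)) / (4 - 0) = -6
g[-4,0,4] = (-6 - 2) / (4 - (-4)) = -1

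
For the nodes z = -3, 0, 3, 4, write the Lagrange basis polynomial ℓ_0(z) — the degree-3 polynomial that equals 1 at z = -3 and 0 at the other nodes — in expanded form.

ℓ_0(z) = z(z - 3)(z - 4) / [(-3)·(-6)·(-7)]
       = (z^3 - 7z^2 + 12z) / (-126)

ℓ_0(z) = -(1/126)z^3 + (1/18)z^2 - (2/21)z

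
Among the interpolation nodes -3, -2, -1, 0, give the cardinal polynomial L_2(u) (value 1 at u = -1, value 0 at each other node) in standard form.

L_2(u) = -(1/2)u^3 - (5/2)u^2 - 3u

L_2(u) = (u + 3)(u + 2)u / [(2)·(1)·(-1)]
       = (u^3 + 5u^2 + 6u) / (-2)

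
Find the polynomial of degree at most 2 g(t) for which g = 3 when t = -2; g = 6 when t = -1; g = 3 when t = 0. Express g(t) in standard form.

Newton's divided differences:
g[-2,-1] = (6 - 3) / (-1 - (-2)) = 3
g[-1,0] = (3 - 6) / (0 - (-1)) = -3
g[-2,-1,0] = (-3 - 3) / (0 - (-2)) = -3
g(t) = 3 + 3·(t + 2) + (-3)·(t + 2)(t + 1)
Expanding: g(t) = -3t^2 - 6t + 3

g(t) = -3t^2 - 6t + 3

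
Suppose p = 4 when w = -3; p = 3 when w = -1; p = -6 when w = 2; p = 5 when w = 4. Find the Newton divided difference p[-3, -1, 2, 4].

11/35

p[-3,-1] = (3 - 4) / (-1 - (-3)) = -1/2
p[-1,2] = (-6 - 3) / (2 - (-1)) = -3
p[2,4] = (5 - (-6)) / (4 - 2) = 11/2
p[-3,-1,2] = (-3 - (-1/2)) / (2 - (-3)) = -1/2
p[-1,2,4] = (11/2 - (-3)) / (4 - (-1)) = 17/10
p[-3,-1,2,4] = (17/10 - (-1/2)) / (4 - (-3)) = 11/35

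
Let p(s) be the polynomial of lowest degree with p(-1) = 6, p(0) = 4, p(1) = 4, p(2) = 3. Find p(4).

-14

L_0(4) = (4)·(3)·(2)/[(-1)·(-2)·(-3)] = -4
L_1(4) = (5)·(3)·(2)/[(1)·(-1)·(-2)] = 15
L_2(4) = (5)·(4)·(2)/[(2)·(1)·(-1)] = -20
L_3(4) = (5)·(4)·(3)/[(3)·(2)·(1)] = 10
Sum: 6·(-4) + 4·(15) + 4·(-20) + 3·(10) = -14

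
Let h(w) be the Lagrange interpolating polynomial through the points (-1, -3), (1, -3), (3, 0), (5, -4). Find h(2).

-5/4

Evaluate each Lagrange basis at w = 2:
L_0(2) = (1)·(-1)·(-3)/[(-2)·(-4)·(-6)] = -1/16
L_1(2) = (3)·(-1)·(-3)/[(2)·(-2)·(-4)] = 9/16
L_2(2) = (3)·(1)·(-3)/[(4)·(2)·(-2)] = 9/16
L_3(2) = (3)·(1)·(-1)/[(6)·(4)·(2)] = -1/16
Sum: (-3)·(-1/16) + (-3)·(9/16) + 0 + (-4)·(-1/16) = -5/4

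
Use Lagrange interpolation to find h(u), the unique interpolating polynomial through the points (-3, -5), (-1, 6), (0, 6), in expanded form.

h(u) = -(11/6)u^2 - (11/6)u + 6

Build the Lagrange basis polynomials:
L_0(u) = (u + 1)u / [6] = (1/6)u^2 + (1/6)u
L_1(u) = (u + 3)u / [-2] = -(1/2)u^2 - (3/2)u
L_2(u) = (u + 3)(u + 1) / [3] = (1/3)u^2 + (4/3)u + 1
h(u) = (-5)·L_0 + 6·L_1 + 6·L_2
  (-5)·L_0(u) = -(5/6)u^2 - (5/6)u
  6·L_1(u) = -3u^2 - 9u
  6·L_2(u) = 2u^2 + 8u + 6
Adding term by term: -(11/6)u^2 - (11/6)u + 6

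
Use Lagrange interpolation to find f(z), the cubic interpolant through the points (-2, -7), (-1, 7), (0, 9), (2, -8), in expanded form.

f(z) = (5/8)z^3 - (33/8)z^2 - (11/4)z + 9

Build the Lagrange basis polynomials:
L_0(z) = (z + 1)z(z - 2) / [-8] = -(1/8)z^3 + (1/8)z^2 + (1/4)z
L_1(z) = (z + 2)z(z - 2) / [3] = (1/3)z^3 - (4/3)z
L_2(z) = (z + 2)(z + 1)(z - 2) / [-4] = -(1/4)z^3 - (1/4)z^2 + z + 1
L_3(z) = (z + 2)(z + 1)z / [24] = (1/24)z^3 + (1/8)z^2 + (1/12)z
f(z) = (-7)·L_0 + 7·L_1 + 9·L_2 + (-8)·L_3
  (-7)·L_0(z) = (7/8)z^3 - (7/8)z^2 - (7/4)z
  7·L_1(z) = (7/3)z^3 - (28/3)z
  9·L_2(z) = -(9/4)z^3 - (9/4)z^2 + 9z + 9
  (-8)·L_3(z) = -(1/3)z^3 - z^2 - (2/3)z
Adding term by term: (5/8)z^3 - (33/8)z^2 - (11/4)z + 9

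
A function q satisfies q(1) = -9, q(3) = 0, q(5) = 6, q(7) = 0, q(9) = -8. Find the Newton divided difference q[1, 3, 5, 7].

q[1,3] = (0 - (-9)) / (3 - 1) = 9/2
q[3,5] = (6 - 0) / (5 - 3) = 3
q[5,7] = (0 - 6) / (7 - 5) = -3
q[1,3,5] = (3 - 9/2) / (5 - 1) = -3/8
q[3,5,7] = (-3 - 3) / (7 - 3) = -3/2
q[1,3,5,7] = (-3/2 - (-3/8)) / (7 - 1) = -3/16

-3/16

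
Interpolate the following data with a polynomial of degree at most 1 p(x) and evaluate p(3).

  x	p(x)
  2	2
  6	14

5

L_0(3) = (-3)/[(-4)] = 3/4
L_1(3) = (1)/[(4)] = 1/4
Sum: 2·(3/4) + 14·(1/4) = 5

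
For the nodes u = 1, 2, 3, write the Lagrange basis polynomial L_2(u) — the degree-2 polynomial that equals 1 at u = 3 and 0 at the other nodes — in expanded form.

L_2(u) = (u - 1)(u - 2) / [(2)·(1)]
       = (u^2 - 3u + 2) / (2)

L_2(u) = (1/2)u^2 - (3/2)u + 1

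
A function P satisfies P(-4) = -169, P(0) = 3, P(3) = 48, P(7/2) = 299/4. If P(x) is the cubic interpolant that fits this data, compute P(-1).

-4

Evaluate each Lagrange basis at x = -1:
L_0(-1) = (-1)·(-4)·(-9/2)/[(-4)·(-7)·(-15/2)] = 3/35
L_1(-1) = (3)·(-4)·(-9/2)/[(4)·(-3)·(-7/2)] = 9/7
L_2(-1) = (3)·(-1)·(-9/2)/[(7)·(3)·(-1/2)] = -9/7
L_3(-1) = (3)·(-1)·(-4)/[(15/2)·(7/2)·(1/2)] = 32/35
Sum: (-169)·(3/35) + 3·(9/7) + 48·(-9/7) + 299/4·(32/35) = -4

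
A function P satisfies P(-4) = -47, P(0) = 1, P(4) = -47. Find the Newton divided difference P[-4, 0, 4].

-3

P[-4,0] = (1 - (-47)) / (0 - (-4)) = 12
P[0,4] = (-47 - 1) / (4 - 0) = -12
P[-4,0,4] = (-12 - 12) / (4 - (-4)) = -3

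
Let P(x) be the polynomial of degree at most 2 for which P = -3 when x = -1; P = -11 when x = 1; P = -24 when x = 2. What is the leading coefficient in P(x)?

Build the Lagrange basis polynomials:
L_0(x) = (x - 1)(x - 2) / [6] = (1/6)x^2 - (1/2)x + 1/3
L_1(x) = (x + 1)(x - 2) / [-2] = -(1/2)x^2 + (1/2)x + 1
L_2(x) = (x + 1)(x - 1) / [3] = (1/3)x^2 - 1/3
P(x) = (-3)·L_0 + (-11)·L_1 + (-24)·L_2
Only the coefficient of x^2 is needed; take it from each L_i and combine:
(-3)·(1/6) + (-11)·(-1/2) + (-24)·(1/3) = -3

-3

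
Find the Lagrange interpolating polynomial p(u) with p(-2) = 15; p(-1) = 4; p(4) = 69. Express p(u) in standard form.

p(u) = 4u^2 + u + 1

Build the Lagrange basis polynomials:
L_0(u) = (u + 1)(u - 4) / [6] = (1/6)u^2 - (1/2)u - 2/3
L_1(u) = (u + 2)(u - 4) / [-5] = -(1/5)u^2 + (2/5)u + 8/5
L_2(u) = (u + 2)(u + 1) / [30] = (1/30)u^2 + (1/10)u + 1/15
p(u) = 15·L_0 + 4·L_1 + 69·L_2
  15·L_0(u) = (5/2)u^2 - (15/2)u - 10
  4·L_1(u) = -(4/5)u^2 + (8/5)u + 32/5
  69·L_2(u) = (23/10)u^2 + (69/10)u + 23/5
Adding term by term: 4u^2 + u + 1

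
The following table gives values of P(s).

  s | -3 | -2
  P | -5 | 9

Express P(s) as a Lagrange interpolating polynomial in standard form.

L_0(s) = (s + 2) / [-1] = -s - 2
L_1(s) = (s + 3) / [1] = s + 3
P(s) = (-5)·L_0 + 9·L_1
  (-5)·L_0(s) = 5s + 10
  9·L_1(s) = 9s + 27
Adding term by term: 14s + 37

P(s) = 14s + 37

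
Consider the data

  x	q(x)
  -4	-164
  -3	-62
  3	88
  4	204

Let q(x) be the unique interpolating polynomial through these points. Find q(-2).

L_0(-2) = (1)·(-5)·(-6)/[(-1)·(-7)·(-8)] = -15/28
L_1(-2) = (2)·(-5)·(-6)/[(1)·(-6)·(-7)] = 10/7
L_2(-2) = (2)·(1)·(-6)/[(7)·(6)·(-1)] = 2/7
L_3(-2) = (2)·(1)·(-5)/[(8)·(7)·(1)] = -5/28
Sum: (-164)·(-15/28) + (-62)·(10/7) + 88·(2/7) + 204·(-5/28) = -12

-12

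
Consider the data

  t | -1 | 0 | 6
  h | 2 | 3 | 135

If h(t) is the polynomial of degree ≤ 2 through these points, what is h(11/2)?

Using Newton's divided-difference form:
h[-1,0] = (3 - 2) / (0 - (-1)) = 1
h[0,6] = (135 - 3) / (6 - 0) = 22
h[-1,0,6] = (22 - 1) / (6 - (-1)) = 3
h(11/2) = 2 + 1·(13/2) + 3·(13/2)·(11/2) = 463/4

463/4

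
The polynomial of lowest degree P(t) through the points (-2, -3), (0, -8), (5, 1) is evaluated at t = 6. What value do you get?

227/35

Using Newton's divided-difference form:
P[-2,0] = (-8 - (-3)) / (0 - (-2)) = -5/2
P[0,5] = (1 - (-8)) / (5 - 0) = 9/5
P[-2,0,5] = (9/5 - (-5/2)) / (5 - (-2)) = 43/70
P(6) = -3 + (-5/2)·(8) + (43/70)·(8)·(6) = 227/35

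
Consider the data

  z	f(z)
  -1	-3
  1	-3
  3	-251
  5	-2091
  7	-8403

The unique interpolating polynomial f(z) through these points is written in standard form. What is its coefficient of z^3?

Build the Lagrange basis polynomials:
L_0(z) = (z - 1)(z - 3)(z - 5)(z - 7) / [384] = (1/384)z^4 - (1/24)z^3 + (43/192)z^2 - (11/24)z + 35/128
L_1(z) = (z + 1)(z - 3)(z - 5)(z - 7) / [-96] = -(1/96)z^4 + (7/48)z^3 - (7/12)z^2 + (17/48)z + 35/32
L_2(z) = (z + 1)(z - 1)(z - 5)(z - 7) / [64] = (1/64)z^4 - (3/16)z^3 + (17/32)z^2 + (3/16)z - 35/64
L_3(z) = (z + 1)(z - 1)(z - 3)(z - 7) / [-96] = -(1/96)z^4 + (5/48)z^3 - (5/24)z^2 - (5/48)z + 7/32
L_4(z) = (z + 1)(z - 1)(z - 3)(z - 5) / [384] = (1/384)z^4 - (1/48)z^3 + (7/192)z^2 + (1/48)z - 5/128
f(z) = (-3)·L_0 + (-3)·L_1 + (-251)·L_2 + (-2091)·L_3 + (-8403)·L_4
Only the coefficient of z^3 is needed; take it from each L_i and combine:
(-3)·(-1/24) + (-3)·(7/48) + (-251)·(-3/16) + (-2091)·(5/48) + (-8403)·(-1/48) = 4

4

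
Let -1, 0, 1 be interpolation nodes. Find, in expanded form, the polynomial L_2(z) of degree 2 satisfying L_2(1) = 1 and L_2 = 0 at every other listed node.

L_2(z) = (z + 1)z / [(2)·(1)]
       = (z^2 + z) / (2)

L_2(z) = (1/2)z^2 + (1/2)z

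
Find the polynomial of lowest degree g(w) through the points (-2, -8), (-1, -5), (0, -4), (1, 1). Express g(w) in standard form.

Newton's divided differences:
g[-2,-1] = (-5 - (-8)) / (-1 - (-2)) = 3
g[-1,0] = (-4 - (-5)) / (0 - (-1)) = 1
g[0,1] = (1 - (-4)) / (1 - 0) = 5
g[-2,-1,0] = (1 - 3) / (0 - (-2)) = -1
g[-1,0,1] = (5 - 1) / (1 - (-1)) = 2
g[-2,-1,0,1] = (2 - (-1)) / (1 - (-2)) = 1
g(w) = -8 + 3·(w + 2) + (-1)·(w + 2)(w + 1) + 1·(w + 2)(w + 1)w
Expanding: g(w) = w^3 + 2w^2 + 2w - 4

g(w) = w^3 + 2w^2 + 2w - 4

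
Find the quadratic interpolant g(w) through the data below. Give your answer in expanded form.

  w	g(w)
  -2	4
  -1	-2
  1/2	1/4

L_0(w) = (w + 1)(w - 1/2) / [5/2] = (2/5)w^2 + (1/5)w - 1/5
L_1(w) = (w + 2)(w - 1/2) / [-3/2] = -(2/3)w^2 - w + 2/3
L_2(w) = (w + 2)(w + 1) / [15/4] = (4/15)w^2 + (4/5)w + 8/15
g(w) = 4·L_0 + (-2)·L_1 + (1/4)·L_2
  4·L_0(w) = (8/5)w^2 + (4/5)w - 4/5
  (-2)·L_1(w) = (4/3)w^2 + 2w - 4/3
  (1/4)·L_2(w) = (1/15)w^2 + (1/5)w + 2/15
Adding term by term: 3w^2 + 3w - 2

g(w) = 3w^2 + 3w - 2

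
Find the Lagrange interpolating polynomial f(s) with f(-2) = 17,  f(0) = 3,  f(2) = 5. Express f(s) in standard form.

Build the Lagrange basis polynomials:
L_0(s) = s(s - 2) / [8] = (1/8)s^2 - (1/4)s
L_1(s) = (s + 2)(s - 2) / [-4] = -(1/4)s^2 + 1
L_2(s) = (s + 2)s / [8] = (1/8)s^2 + (1/4)s
f(s) = 17·L_0 + 3·L_1 + 5·L_2
  17·L_0(s) = (17/8)s^2 - (17/4)s
  3·L_1(s) = -(3/4)s^2 + 3
  5·L_2(s) = (5/8)s^2 + (5/4)s
Adding term by term: 2s^2 - 3s + 3

f(s) = 2s^2 - 3s + 3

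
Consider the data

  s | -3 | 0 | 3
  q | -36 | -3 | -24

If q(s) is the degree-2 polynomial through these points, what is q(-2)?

Evaluate each Lagrange basis at s = -2:
L_0(-2) = (-2)·(-5)/[(-3)·(-6)] = 5/9
L_1(-2) = (1)·(-5)/[(3)·(-3)] = 5/9
L_2(-2) = (1)·(-2)/[(6)·(3)] = -1/9
Sum: (-36)·(5/9) + (-3)·(5/9) + (-24)·(-1/9) = -19

-19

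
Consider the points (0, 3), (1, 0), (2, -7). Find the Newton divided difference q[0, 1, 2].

-2

q[0,1] = (0 - 3) / (1 - 0) = -3
q[1,2] = (-7 - 0) / (2 - 1) = -7
q[0,1,2] = (-7 - (-3)) / (2 - 0) = -2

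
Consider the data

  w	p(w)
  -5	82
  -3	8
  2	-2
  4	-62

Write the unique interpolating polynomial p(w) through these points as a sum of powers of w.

L_0(w) = (w + 3)(w - 2)(w - 4) / [-126] = -(1/126)w^3 + (1/42)w^2 + (5/63)w - 4/21
L_1(w) = (w + 5)(w - 2)(w - 4) / [70] = (1/70)w^3 - (1/70)w^2 - (11/35)w + 4/7
L_2(w) = (w + 5)(w + 3)(w - 4) / [-70] = -(1/70)w^3 - (2/35)w^2 + (17/70)w + 6/7
L_3(w) = (w + 5)(w + 3)(w - 2) / [126] = (1/126)w^3 + (1/21)w^2 - (1/126)w - 5/21
p(w) = 82·L_0 + 8·L_1 + (-2)·L_2 + (-62)·L_3
  82·L_0(w) = -(41/63)w^3 + (41/21)w^2 + (410/63)w - 328/21
  8·L_1(w) = (4/35)w^3 - (4/35)w^2 - (88/35)w + 32/7
  (-2)·L_2(w) = (1/35)w^3 + (4/35)w^2 - (17/35)w - 12/7
  (-62)·L_3(w) = -(31/63)w^3 - (62/21)w^2 + (31/63)w + 310/21
Adding term by term: -w^3 - w^2 + 4w + 2

p(w) = -w^3 - w^2 + 4w + 2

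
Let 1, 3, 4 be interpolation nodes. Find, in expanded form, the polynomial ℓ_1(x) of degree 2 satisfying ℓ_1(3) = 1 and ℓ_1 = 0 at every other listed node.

ℓ_1(x) = -(1/2)x^2 + (5/2)x - 2

ℓ_1(x) = (x - 1)(x - 4) / [(2)·(-1)]
       = (x^2 - 5x + 4) / (-2)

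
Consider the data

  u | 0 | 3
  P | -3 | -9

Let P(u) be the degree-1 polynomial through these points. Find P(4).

Evaluate each Lagrange basis at u = 4:
L_0(4) = (1)/[(-3)] = -1/3
L_1(4) = (4)/[(3)] = 4/3
Sum: (-3)·(-1/3) + (-9)·(4/3) = -11

-11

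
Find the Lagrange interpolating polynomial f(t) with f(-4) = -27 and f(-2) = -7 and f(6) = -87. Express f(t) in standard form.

L_0(t) = (t + 2)(t - 6) / [20] = (1/20)t^2 - (1/5)t - 3/5
L_1(t) = (t + 4)(t - 6) / [-16] = -(1/16)t^2 + (1/8)t + 3/2
L_2(t) = (t + 4)(t + 2) / [80] = (1/80)t^2 + (3/40)t + 1/10
f(t) = (-27)·L_0 + (-7)·L_1 + (-87)·L_2
  (-27)·L_0(t) = -(27/20)t^2 + (27/5)t + 81/5
  (-7)·L_1(t) = (7/16)t^2 - (7/8)t - 21/2
  (-87)·L_2(t) = -(87/80)t^2 - (261/40)t - 87/10
Adding term by term: -2t^2 - 2t - 3

f(t) = -2t^2 - 2t - 3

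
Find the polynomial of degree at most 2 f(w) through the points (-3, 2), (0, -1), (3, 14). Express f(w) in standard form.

f(w) = w^2 + 2w - 1

Newton's divided differences:
f[-3,0] = (-1 - 2) / (0 - (-3)) = -1
f[0,3] = (14 - (-1)) / (3 - 0) = 5
f[-3,0,3] = (5 - (-1)) / (3 - (-3)) = 1
f(w) = 2 + (-1)·(w + 3) + 1·(w + 3)w
Expanding: f(w) = w^2 + 2w - 1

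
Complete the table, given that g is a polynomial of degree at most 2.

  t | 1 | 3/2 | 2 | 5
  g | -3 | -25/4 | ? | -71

-11

The 3 known values determine g uniquely (degree ≤ 2).
L_0(2) = (1/2)·(-3)/[(-1/2)·(-4)] = -3/4
L_1(2) = (1)·(-3)/[(1/2)·(-7/2)] = 12/7
L_2(2) = (1)·(1/2)/[(4)·(7/2)] = 1/28
Sum: (-3)·(-3/4) + (-25/4)·(12/7) + (-71)·(1/28) = -11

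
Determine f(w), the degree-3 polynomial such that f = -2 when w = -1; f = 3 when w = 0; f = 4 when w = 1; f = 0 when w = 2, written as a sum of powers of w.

L_0(w) = w(w - 1)(w - 2) / [-6] = -(1/6)w^3 + (1/2)w^2 - (1/3)w
L_1(w) = (w + 1)(w - 1)(w - 2) / [2] = (1/2)w^3 - w^2 - (1/2)w + 1
L_2(w) = (w + 1)w(w - 2) / [-2] = -(1/2)w^3 + (1/2)w^2 + w
L_3(w) = (w + 1)w(w - 1) / [6] = (1/6)w^3 - (1/6)w
f(w) = (-2)·L_0 + 3·L_1 + 4·L_2 + 0·L_3
  (-2)·L_0(w) = (1/3)w^3 - w^2 + (2/3)w
  3·L_1(w) = (3/2)w^3 - 3w^2 - (3/2)w + 3
  4·L_2(w) = -2w^3 + 2w^2 + 4w
  0·L_3(w) = 0
Adding term by term: -(1/6)w^3 - 2w^2 + (19/6)w + 3

f(w) = -(1/6)w^3 - 2w^2 + (19/6)w + 3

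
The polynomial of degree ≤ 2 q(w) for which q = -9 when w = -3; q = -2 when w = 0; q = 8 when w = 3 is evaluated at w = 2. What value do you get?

L_0(2) = (2)·(-1)/[(-3)·(-6)] = -1/9
L_1(2) = (5)·(-1)/[(3)·(-3)] = 5/9
L_2(2) = (5)·(2)/[(6)·(3)] = 5/9
Sum: (-9)·(-1/9) + (-2)·(5/9) + 8·(5/9) = 13/3

13/3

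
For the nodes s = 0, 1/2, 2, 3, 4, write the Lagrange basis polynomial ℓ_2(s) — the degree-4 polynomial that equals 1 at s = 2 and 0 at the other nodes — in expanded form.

ℓ_2(s) = s(s - 1/2)(s - 3)(s - 4) / [(2)·(3/2)·(-1)·(-2)]
       = (s^4 - (15/2)s^3 + (31/2)s^2 - 6s) / (6)

ℓ_2(s) = (1/6)s^4 - (5/4)s^3 + (31/12)s^2 - s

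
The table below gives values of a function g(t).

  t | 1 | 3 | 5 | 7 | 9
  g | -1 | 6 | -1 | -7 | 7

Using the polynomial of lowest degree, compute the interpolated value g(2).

161/32

Using Newton's divided-difference form:
g[1,3] = (6 - (-1)) / (3 - 1) = 7/2
g[3,5] = (-1 - 6) / (5 - 3) = -7/2
g[5,7] = (-7 - (-1)) / (7 - 5) = -3
g[7,9] = (7 - (-7)) / (9 - 7) = 7
g[1,3,5] = (-7/2 - 7/2) / (5 - 1) = -7/4
g[3,5,7] = (-3 - (-7/2)) / (7 - 3) = 1/8
g[5,7,9] = (7 - (-3)) / (9 - 5) = 5/2
g[1,3,5,7] = (1/8 - (-7/4)) / (7 - 1) = 5/16
g[3,5,7,9] = (5/2 - 1/8) / (9 - 3) = 19/48
g[1,3,5,7,9] = (19/48 - 5/16) / (9 - 1) = 1/96
g(2) = -1 + (7/2)·(1) + (-7/4)·(1)·(-1) + (5/16)·(1)·(-1)·(-3) + (1/96)·(1)·(-1)·(-3)·(-5) = 161/32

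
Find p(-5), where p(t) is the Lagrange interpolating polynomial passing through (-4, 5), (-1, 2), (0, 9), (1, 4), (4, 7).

Evaluate each Lagrange basis at t = -5:
L_0(-5) = (-4)·(-5)·(-6)·(-9)/[(-3)·(-4)·(-5)·(-8)] = 9/4
L_1(-5) = (-1)·(-5)·(-6)·(-9)/[(3)·(-1)·(-2)·(-5)] = -9
L_2(-5) = (-1)·(-4)·(-6)·(-9)/[(4)·(1)·(-1)·(-4)] = 27/2
L_3(-5) = (-1)·(-4)·(-5)·(-9)/[(5)·(2)·(1)·(-3)] = -6
L_4(-5) = (-1)·(-4)·(-5)·(-6)/[(8)·(5)·(4)·(3)] = 1/4
Sum: 5·(9/4) + 2·(-9) + 9·(27/2) + 4·(-6) + 7·(1/4) = 185/2

185/2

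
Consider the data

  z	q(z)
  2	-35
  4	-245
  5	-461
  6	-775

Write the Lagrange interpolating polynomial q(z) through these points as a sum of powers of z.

Build the Lagrange basis polynomials:
L_0(z) = (z - 4)(z - 5)(z - 6) / [-24] = -(1/24)z^3 + (5/8)z^2 - (37/12)z + 5
L_1(z) = (z - 2)(z - 5)(z - 6) / [4] = (1/4)z^3 - (13/4)z^2 + 13z - 15
L_2(z) = (z - 2)(z - 4)(z - 6) / [-3] = -(1/3)z^3 + 4z^2 - (44/3)z + 16
L_3(z) = (z - 2)(z - 4)(z - 5) / [8] = (1/8)z^3 - (11/8)z^2 + (19/4)z - 5
q(z) = (-35)·L_0 + (-245)·L_1 + (-461)·L_2 + (-775)·L_3
  (-35)·L_0(z) = (35/24)z^3 - (175/8)z^2 + (1295/12)z - 175
  (-245)·L_1(z) = -(245/4)z^3 + (3185/4)z^2 - 3185z + 3675
  (-461)·L_2(z) = (461/3)z^3 - 1844z^2 + (20284/3)z - 7376
  (-775)·L_3(z) = -(775/8)z^3 + (8525/8)z^2 - (14725/4)z + 3875
Adding term by term: -3z^3 - 4z^2 + 3z - 1

q(z) = -3z^3 - 4z^2 + 3z - 1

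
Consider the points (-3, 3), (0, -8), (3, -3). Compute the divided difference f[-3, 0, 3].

f[-3,0] = (-8 - 3) / (0 - (-3)) = -11/3
f[0,3] = (-3 - (-8)) / (3 - 0) = 5/3
f[-3,0,3] = (5/3 - (-11/3)) / (3 - (-3)) = 8/9

8/9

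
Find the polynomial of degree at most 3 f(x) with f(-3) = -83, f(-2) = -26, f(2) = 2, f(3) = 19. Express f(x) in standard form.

Build the Lagrange basis polynomials:
L_0(x) = (x + 2)(x - 2)(x - 3) / [-30] = -(1/30)x^3 + (1/10)x^2 + (2/15)x - 2/5
L_1(x) = (x + 3)(x - 2)(x - 3) / [20] = (1/20)x^3 - (1/10)x^2 - (9/20)x + 9/10
L_2(x) = (x + 3)(x + 2)(x - 3) / [-20] = -(1/20)x^3 - (1/10)x^2 + (9/20)x + 9/10
L_3(x) = (x + 3)(x + 2)(x - 2) / [30] = (1/30)x^3 + (1/10)x^2 - (2/15)x - 2/5
f(x) = (-83)·L_0 + (-26)·L_1 + 2·L_2 + 19·L_3
  (-83)·L_0(x) = (83/30)x^3 - (83/10)x^2 - (166/15)x + 166/5
  (-26)·L_1(x) = -(13/10)x^3 + (13/5)x^2 + (117/10)x - 117/5
  2·L_2(x) = -(1/10)x^3 - (1/5)x^2 + (9/10)x + 9/5
  19·L_3(x) = (19/30)x^3 + (19/10)x^2 - (38/15)x - 38/5
Adding term by term: 2x^3 - 4x^2 - x + 4

f(x) = 2x^3 - 4x^2 - x + 4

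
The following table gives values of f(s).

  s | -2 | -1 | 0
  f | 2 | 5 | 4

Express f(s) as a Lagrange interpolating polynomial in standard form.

L_0(s) = (s + 1)s / [2] = (1/2)s^2 + (1/2)s
L_1(s) = (s + 2)s / [-1] = -s^2 - 2s
L_2(s) = (s + 2)(s + 1) / [2] = (1/2)s^2 + (3/2)s + 1
f(s) = 2·L_0 + 5·L_1 + 4·L_2
  2·L_0(s) = s^2 + s
  5·L_1(s) = -5s^2 - 10s
  4·L_2(s) = 2s^2 + 6s + 4
Adding term by term: -2s^2 - 3s + 4

f(s) = -2s^2 - 3s + 4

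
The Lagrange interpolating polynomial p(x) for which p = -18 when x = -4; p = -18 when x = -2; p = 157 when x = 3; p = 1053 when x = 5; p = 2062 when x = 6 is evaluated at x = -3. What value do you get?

-35

Evaluate each Lagrange basis at x = -3:
L_0(-3) = (-1)·(-6)·(-8)·(-9)/[(-2)·(-7)·(-9)·(-10)] = 12/35
L_1(-3) = (1)·(-6)·(-8)·(-9)/[(2)·(-5)·(-7)·(-8)] = 27/35
L_2(-3) = (1)·(-1)·(-8)·(-9)/[(7)·(5)·(-2)·(-3)] = -12/35
L_3(-3) = (1)·(-1)·(-6)·(-9)/[(9)·(7)·(2)·(-1)] = 3/7
L_4(-3) = (1)·(-1)·(-6)·(-8)/[(10)·(8)·(3)·(1)] = -1/5
Sum: (-18)·(12/35) + (-18)·(27/35) + 157·(-12/35) + 1053·(3/7) + 2062·(-1/5) = -35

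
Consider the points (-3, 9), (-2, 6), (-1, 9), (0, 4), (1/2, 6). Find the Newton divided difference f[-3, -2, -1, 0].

-7/3

f[-3,-2] = (6 - 9) / (-2 - (-3)) = -3
f[-2,-1] = (9 - 6) / (-1 - (-2)) = 3
f[-1,0] = (4 - 9) / (0 - (-1)) = -5
f[-3,-2,-1] = (3 - (-3)) / (-1 - (-3)) = 3
f[-2,-1,0] = (-5 - 3) / (0 - (-2)) = -4
f[-3,-2,-1,0] = (-4 - 3) / (0 - (-3)) = -7/3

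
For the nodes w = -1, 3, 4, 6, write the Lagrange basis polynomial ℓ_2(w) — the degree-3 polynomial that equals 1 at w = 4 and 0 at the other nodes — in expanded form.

ℓ_2(w) = -(1/10)w^3 + (4/5)w^2 - (9/10)w - 9/5

ℓ_2(w) = (w + 1)(w - 3)(w - 6) / [(5)·(1)·(-2)]
       = (w^3 - 8w^2 + 9w + 18) / (-10)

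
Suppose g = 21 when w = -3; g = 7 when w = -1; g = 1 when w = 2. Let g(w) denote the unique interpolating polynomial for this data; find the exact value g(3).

3

L_0(3) = (4)·(1)/[(-2)·(-5)] = 2/5
L_1(3) = (6)·(1)/[(2)·(-3)] = -1
L_2(3) = (6)·(4)/[(5)·(3)] = 8/5
Sum: 21·(2/5) + 7·(-1) + 1·(8/5) = 3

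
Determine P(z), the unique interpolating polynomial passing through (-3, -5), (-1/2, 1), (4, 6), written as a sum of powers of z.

Build the Lagrange basis polynomials:
L_0(z) = (z + 1/2)(z - 4) / [35/2] = (2/35)z^2 - (1/5)z - 4/35
L_1(z) = (z + 3)(z - 4) / [-45/4] = -(4/45)z^2 + (4/45)z + 16/15
L_2(z) = (z + 3)(z + 1/2) / [63/2] = (2/63)z^2 + (1/9)z + 1/21
P(z) = (-5)·L_0 + 1·L_1 + 6·L_2
  (-5)·L_0(z) = -(2/7)z^2 + z + 4/7
  1·L_1(z) = -(4/45)z^2 + (4/45)z + 16/15
  6·L_2(z) = (4/21)z^2 + (2/3)z + 2/7
Adding term by term: -(58/315)z^2 + (79/45)z + 202/105

P(z) = -(58/315)z^2 + (79/45)z + 202/105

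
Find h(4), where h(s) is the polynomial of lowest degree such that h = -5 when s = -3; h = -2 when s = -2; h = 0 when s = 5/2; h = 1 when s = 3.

L_0(4) = (6)·(3/2)·(1)/[(-1)·(-11/2)·(-6)] = -3/11
L_1(4) = (7)·(3/2)·(1)/[(1)·(-9/2)·(-5)] = 7/15
L_2(4) = (7)·(6)·(1)/[(11/2)·(9/2)·(-1/2)] = -112/33
L_3(4) = (7)·(6)·(3/2)/[(6)·(5)·(1/2)] = 21/5
Sum: (-5)·(-3/11) + (-2)·(7/15) + 0 + 1·(21/5) = 764/165

764/165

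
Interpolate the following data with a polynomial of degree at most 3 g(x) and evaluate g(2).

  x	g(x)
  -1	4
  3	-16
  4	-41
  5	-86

Evaluate each Lagrange basis at x = 2:
L_0(2) = (-1)·(-2)·(-3)/[(-4)·(-5)·(-6)] = 1/20
L_1(2) = (3)·(-2)·(-3)/[(4)·(-1)·(-2)] = 9/4
L_2(2) = (3)·(-1)·(-3)/[(5)·(1)·(-1)] = -9/5
L_3(2) = (3)·(-1)·(-2)/[(6)·(2)·(1)] = 1/2
Sum: 4·(1/20) + (-16)·(9/4) + (-41)·(-9/5) + (-86)·(1/2) = -5

-5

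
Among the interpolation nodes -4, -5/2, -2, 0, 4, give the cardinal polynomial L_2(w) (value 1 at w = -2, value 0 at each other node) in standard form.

L_2(w) = (w + 4)(w + 5/2)w(w - 4) / [(2)·(1/2)·(-2)·(-6)]
       = (w^4 + (5/2)w^3 - 16w^2 - 40w) / (12)

L_2(w) = (1/12)w^4 + (5/24)w^3 - (4/3)w^2 - (10/3)w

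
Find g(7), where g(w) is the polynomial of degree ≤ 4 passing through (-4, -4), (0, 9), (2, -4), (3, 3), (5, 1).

-4090/27

Using Newton's divided-difference form:
g[-4,0] = (9 - (-4)) / (0 - (-4)) = 13/4
g[0,2] = (-4 - 9) / (2 - 0) = -13/2
g[2,3] = (3 - (-4)) / (3 - 2) = 7
g[3,5] = (1 - 3) / (5 - 3) = -1
g[-4,0,2] = (-13/2 - 13/4) / (2 - (-4)) = -13/8
g[0,2,3] = (7 - (-13/2)) / (3 - 0) = 9/2
g[2,3,5] = (-1 - 7) / (5 - 2) = -8/3
g[-4,0,2,3] = (9/2 - (-13/8)) / (3 - (-4)) = 7/8
g[0,2,3,5] = (-8/3 - 9/2) / (5 - 0) = -43/30
g[-4,0,2,3,5] = (-43/30 - 7/8) / (5 - (-4)) = -277/1080
g(7) = -4 + (13/4)·(11) + (-13/8)·(11)·(7) + (7/8)·(11)·(7)·(5) + (-277/1080)·(11)·(7)·(5)·(4) = -4090/27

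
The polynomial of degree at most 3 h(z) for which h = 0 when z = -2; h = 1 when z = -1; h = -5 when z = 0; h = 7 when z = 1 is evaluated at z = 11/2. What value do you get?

15265/16

Using Newton's divided-difference form:
h[-2,-1] = (1 - 0) / (-1 - (-2)) = 1
h[-1,0] = (-5 - 1) / (0 - (-1)) = -6
h[0,1] = (7 - (-5)) / (1 - 0) = 12
h[-2,-1,0] = (-6 - 1) / (0 - (-2)) = -7/2
h[-1,0,1] = (12 - (-6)) / (1 - (-1)) = 9
h[-2,-1,0,1] = (9 - (-7/2)) / (1 - (-2)) = 25/6
h(11/2) = 0 + 1·(15/2) + (-7/2)·(15/2)·(13/2) + (25/6)·(15/2)·(13/2)·(11/2) = 15265/16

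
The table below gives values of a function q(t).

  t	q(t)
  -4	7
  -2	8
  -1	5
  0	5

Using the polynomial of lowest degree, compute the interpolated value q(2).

Using Newton's divided-difference form:
q[-4,-2] = (8 - 7) / (-2 - (-4)) = 1/2
q[-2,-1] = (5 - 8) / (-1 - (-2)) = -3
q[-1,0] = (5 - 5) / (0 - (-1)) = 0
q[-4,-2,-1] = (-3 - 1/2) / (-1 - (-4)) = -7/6
q[-2,-1,0] = (0 - (-3)) / (0 - (-2)) = 3/2
q[-4,-2,-1,0] = (3/2 - (-7/6)) / (0 - (-4)) = 2/3
q(2) = 7 + (1/2)·(6) + (-7/6)·(6)·(4) + (2/3)·(6)·(4)·(3) = 30

30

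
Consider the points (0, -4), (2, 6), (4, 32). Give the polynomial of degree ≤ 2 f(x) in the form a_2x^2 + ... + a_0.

L_0(x) = (x - 2)(x - 4) / [8] = (1/8)x^2 - (3/4)x + 1
L_1(x) = x(x - 4) / [-4] = -(1/4)x^2 + x
L_2(x) = x(x - 2) / [8] = (1/8)x^2 - (1/4)x
f(x) = (-4)·L_0 + 6·L_1 + 32·L_2
  (-4)·L_0(x) = -(1/2)x^2 + 3x - 4
  6·L_1(x) = -(3/2)x^2 + 6x
  32·L_2(x) = 4x^2 - 8x
Adding term by term: 2x^2 + x - 4

f(x) = 2x^2 + x - 4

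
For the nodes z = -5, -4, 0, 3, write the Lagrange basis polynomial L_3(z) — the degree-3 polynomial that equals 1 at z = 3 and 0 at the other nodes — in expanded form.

L_3(z) = (1/168)z^3 + (3/56)z^2 + (5/42)z

L_3(z) = (z + 5)(z + 4)z / [(8)·(7)·(3)]
       = (z^3 + 9z^2 + 20z) / (168)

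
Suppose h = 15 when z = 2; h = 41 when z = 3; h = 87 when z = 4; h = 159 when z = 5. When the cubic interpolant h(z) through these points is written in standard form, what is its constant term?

-1

L_0(z) = (z - 3)(z - 4)(z - 5) / [-6] = -(1/6)z^3 + 2z^2 - (47/6)z + 10
L_1(z) = (z - 2)(z - 4)(z - 5) / [2] = (1/2)z^3 - (11/2)z^2 + 19z - 20
L_2(z) = (z - 2)(z - 3)(z - 5) / [-2] = -(1/2)z^3 + 5z^2 - (31/2)z + 15
L_3(z) = (z - 2)(z - 3)(z - 4) / [6] = (1/6)z^3 - (3/2)z^2 + (13/3)z - 4
h(z) = 15·L_0 + 41·L_1 + 87·L_2 + 159·L_3
Only the constant term is needed; take it from each L_i and combine:
15·(10) + 41·(-20) + 87·(15) + 159·(-4) = -1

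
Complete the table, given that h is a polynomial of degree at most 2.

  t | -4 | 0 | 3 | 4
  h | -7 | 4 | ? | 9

133/16

The 3 known values determine h uniquely (degree ≤ 2).
Evaluate each Lagrange basis at t = 3:
L_0(3) = (3)·(-1)/[(-4)·(-8)] = -3/32
L_1(3) = (7)·(-1)/[(4)·(-4)] = 7/16
L_2(3) = (7)·(3)/[(8)·(4)] = 21/32
Sum: (-7)·(-3/32) + 4·(7/16) + 9·(21/32) = 133/16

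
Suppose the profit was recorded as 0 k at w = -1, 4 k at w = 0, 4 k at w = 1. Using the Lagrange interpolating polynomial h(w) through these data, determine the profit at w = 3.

Evaluate each Lagrange basis at w = 3:
L_0(3) = (3)·(2)/[(-1)·(-2)] = 3
L_1(3) = (4)·(2)/[(1)·(-1)] = -8
L_2(3) = (4)·(3)/[(2)·(1)] = 6
Sum: 0 + 4·(-8) + 4·(6) = -8

-8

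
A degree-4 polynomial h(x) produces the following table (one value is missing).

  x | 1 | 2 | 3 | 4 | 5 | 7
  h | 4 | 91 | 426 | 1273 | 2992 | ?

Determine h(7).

10966

The 5 known values determine h uniquely (degree ≤ 4).
Evaluate each Lagrange basis at x = 7:
L_0(7) = (5)·(4)·(3)·(2)/[(-1)·(-2)·(-3)·(-4)] = 5
L_1(7) = (6)·(4)·(3)·(2)/[(1)·(-1)·(-2)·(-3)] = -24
L_2(7) = (6)·(5)·(3)·(2)/[(2)·(1)·(-1)·(-2)] = 45
L_3(7) = (6)·(5)·(4)·(2)/[(3)·(2)·(1)·(-1)] = -40
L_4(7) = (6)·(5)·(4)·(3)/[(4)·(3)·(2)·(1)] = 15
Sum: 4·(5) + 91·(-24) + 426·(45) + 1273·(-40) + 2992·(15) = 10966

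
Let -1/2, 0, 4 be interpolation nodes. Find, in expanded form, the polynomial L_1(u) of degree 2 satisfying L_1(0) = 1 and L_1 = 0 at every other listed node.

L_1(u) = (u + 1/2)(u - 4) / [(1/2)·(-4)]
       = (u^2 - (7/2)u - 2) / (-2)

L_1(u) = -(1/2)u^2 + (7/4)u + 1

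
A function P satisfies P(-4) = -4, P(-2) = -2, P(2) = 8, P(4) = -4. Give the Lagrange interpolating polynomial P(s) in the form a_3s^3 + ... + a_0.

P(s) = -(5/24)s^3 - (7/12)s^2 + (10/3)s + 16/3

L_0(s) = (s + 2)(s - 2)(s - 4) / [-96] = -(1/96)s^3 + (1/24)s^2 + (1/24)s - 1/6
L_1(s) = (s + 4)(s - 2)(s - 4) / [48] = (1/48)s^3 - (1/24)s^2 - (1/3)s + 2/3
L_2(s) = (s + 4)(s + 2)(s - 4) / [-48] = -(1/48)s^3 - (1/24)s^2 + (1/3)s + 2/3
L_3(s) = (s + 4)(s + 2)(s - 2) / [96] = (1/96)s^3 + (1/24)s^2 - (1/24)s - 1/6
P(s) = (-4)·L_0 + (-2)·L_1 + 8·L_2 + (-4)·L_3
  (-4)·L_0(s) = (1/24)s^3 - (1/6)s^2 - (1/6)s + 2/3
  (-2)·L_1(s) = -(1/24)s^3 + (1/12)s^2 + (2/3)s - 4/3
  8·L_2(s) = -(1/6)s^3 - (1/3)s^2 + (8/3)s + 16/3
  (-4)·L_3(s) = -(1/24)s^3 - (1/6)s^2 + (1/6)s + 2/3
Adding term by term: -(5/24)s^3 - (7/12)s^2 + (10/3)s + 16/3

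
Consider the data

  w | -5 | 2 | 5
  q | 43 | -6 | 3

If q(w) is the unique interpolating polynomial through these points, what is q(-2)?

Using Newton's divided-difference form:
q[-5,2] = (-6 - 43) / (2 - (-5)) = -7
q[2,5] = (3 - (-6)) / (5 - 2) = 3
q[-5,2,5] = (3 - (-7)) / (5 - (-5)) = 1
q(-2) = 43 + (-7)·(3) + 1·(3)·(-4) = 10

10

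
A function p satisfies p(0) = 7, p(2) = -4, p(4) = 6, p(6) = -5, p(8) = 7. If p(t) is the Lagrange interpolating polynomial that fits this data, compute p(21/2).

266833/1024

Evaluate each Lagrange basis at t = 21/2:
L_0(21/2) = (17/2)·(13/2)·(9/2)·(5/2)/[(-2)·(-4)·(-6)·(-8)] = 3315/2048
L_1(21/2) = (21/2)·(13/2)·(9/2)·(5/2)/[(2)·(-2)·(-4)·(-6)] = -4095/512
L_2(21/2) = (21/2)·(17/2)·(9/2)·(5/2)/[(4)·(2)·(-2)·(-4)] = 16065/1024
L_3(21/2) = (21/2)·(17/2)·(13/2)·(5/2)/[(6)·(4)·(2)·(-2)] = -7735/512
L_4(21/2) = (21/2)·(17/2)·(13/2)·(9/2)/[(8)·(6)·(4)·(2)] = 13923/2048
Sum: 7·(3315/2048) + (-4)·(-4095/512) + 6·(16065/1024) + (-5)·(-7735/512) + 7·(13923/2048) = 266833/1024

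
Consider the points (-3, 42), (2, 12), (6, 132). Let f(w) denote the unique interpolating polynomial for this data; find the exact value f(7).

182

Using Newton's divided-difference form:
f[-3,2] = (12 - 42) / (2 - (-3)) = -6
f[2,6] = (132 - 12) / (6 - 2) = 30
f[-3,2,6] = (30 - (-6)) / (6 - (-3)) = 4
f(7) = 42 + (-6)·(10) + 4·(10)·(5) = 182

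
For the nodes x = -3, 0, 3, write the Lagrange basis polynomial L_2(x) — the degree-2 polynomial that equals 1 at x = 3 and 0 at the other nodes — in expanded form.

L_2(x) = (1/18)x^2 + (1/6)x

L_2(x) = (x + 3)x / [(6)·(3)]
       = (x^2 + 3x) / (18)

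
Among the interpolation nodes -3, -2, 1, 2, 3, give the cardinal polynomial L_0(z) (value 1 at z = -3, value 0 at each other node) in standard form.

L_0(z) = (z + 2)(z - 1)(z - 2)(z - 3) / [(-1)·(-4)·(-5)·(-6)]
       = (z^4 - 4z^3 - z^2 + 16z - 12) / (120)

L_0(z) = (1/120)z^4 - (1/30)z^3 - (1/120)z^2 + (2/15)z - 1/10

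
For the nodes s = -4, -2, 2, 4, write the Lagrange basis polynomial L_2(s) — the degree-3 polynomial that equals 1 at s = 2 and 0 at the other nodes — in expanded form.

L_2(s) = -(1/48)s^3 - (1/24)s^2 + (1/3)s + 2/3

L_2(s) = (s + 4)(s + 2)(s - 4) / [(6)·(4)·(-2)]
       = (s^3 + 2s^2 - 16s - 32) / (-48)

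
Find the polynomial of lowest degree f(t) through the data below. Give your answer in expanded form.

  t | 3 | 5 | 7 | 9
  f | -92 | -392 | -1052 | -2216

f(t) = -3t^3 - 3t - 2

Build the Lagrange basis polynomials:
L_0(t) = (t - 5)(t - 7)(t - 9) / [-48] = -(1/48)t^3 + (7/16)t^2 - (143/48)t + 105/16
L_1(t) = (t - 3)(t - 7)(t - 9) / [16] = (1/16)t^3 - (19/16)t^2 + (111/16)t - 189/16
L_2(t) = (t - 3)(t - 5)(t - 9) / [-16] = -(1/16)t^3 + (17/16)t^2 - (87/16)t + 135/16
L_3(t) = (t - 3)(t - 5)(t - 7) / [48] = (1/48)t^3 - (5/16)t^2 + (71/48)t - 35/16
f(t) = (-92)·L_0 + (-392)·L_1 + (-1052)·L_2 + (-2216)·L_3
  (-92)·L_0(t) = (23/12)t^3 - (161/4)t^2 + (3289/12)t - 2415/4
  (-392)·L_1(t) = -(49/2)t^3 + (931/2)t^2 - (5439/2)t + 9261/2
  (-1052)·L_2(t) = (263/4)t^3 - (4471/4)t^2 + (22881/4)t - 35505/4
  (-2216)·L_3(t) = -(277/6)t^3 + (1385/2)t^2 - (19667/6)t + 9695/2
Adding term by term: -3t^3 - 3t - 2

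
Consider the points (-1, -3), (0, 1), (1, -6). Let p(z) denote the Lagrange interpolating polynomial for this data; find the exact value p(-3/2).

-73/8

Evaluate each Lagrange basis at z = -3/2:
L_0(-3/2) = (-3/2)·(-5/2)/[(-1)·(-2)] = 15/8
L_1(-3/2) = (-1/2)·(-5/2)/[(1)·(-1)] = -5/4
L_2(-3/2) = (-1/2)·(-3/2)/[(2)·(1)] = 3/8
Sum: (-3)·(15/8) + 1·(-5/4) + (-6)·(3/8) = -73/8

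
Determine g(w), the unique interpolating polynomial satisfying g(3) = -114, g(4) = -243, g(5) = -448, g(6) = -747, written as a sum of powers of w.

L_0(w) = (w - 4)(w - 5)(w - 6) / [-6] = -(1/6)w^3 + (5/2)w^2 - (37/3)w + 20
L_1(w) = (w - 3)(w - 5)(w - 6) / [2] = (1/2)w^3 - 7w^2 + (63/2)w - 45
L_2(w) = (w - 3)(w - 4)(w - 6) / [-2] = -(1/2)w^3 + (13/2)w^2 - 27w + 36
L_3(w) = (w - 3)(w - 4)(w - 5) / [6] = (1/6)w^3 - 2w^2 + (47/6)w - 10
g(w) = (-114)·L_0 + (-243)·L_1 + (-448)·L_2 + (-747)·L_3
  (-114)·L_0(w) = 19w^3 - 285w^2 + 1406w - 2280
  (-243)·L_1(w) = -(243/2)w^3 + 1701w^2 - (15309/2)w + 10935
  (-448)·L_2(w) = 224w^3 - 2912w^2 + 12096w - 16128
  (-747)·L_3(w) = -(249/2)w^3 + 1494w^2 - (11703/2)w + 7470
Adding term by term: -3w^3 - 2w^2 - 4w - 3

g(w) = -3w^3 - 2w^2 - 4w - 3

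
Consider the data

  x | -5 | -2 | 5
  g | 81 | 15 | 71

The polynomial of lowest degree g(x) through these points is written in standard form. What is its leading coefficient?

3

The leading coefficient equals the top divided difference g[-5,-2,5].
g[-5,-2] = (15 - 81) / (-2 - (-5)) = -22
g[-2,5] = (71 - 15) / (5 - (-2)) = 8
g[-5,-2,5] = (8 - (-22)) / (5 - (-5)) = 3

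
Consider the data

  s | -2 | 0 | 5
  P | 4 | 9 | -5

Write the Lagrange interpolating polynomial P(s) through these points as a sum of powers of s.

Build the Lagrange basis polynomials:
L_0(s) = s(s - 5) / [14] = (1/14)s^2 - (5/14)s
L_1(s) = (s + 2)(s - 5) / [-10] = -(1/10)s^2 + (3/10)s + 1
L_2(s) = (s + 2)s / [35] = (1/35)s^2 + (2/35)s
P(s) = 4·L_0 + 9·L_1 + (-5)·L_2
  4·L_0(s) = (2/7)s^2 - (10/7)s
  9·L_1(s) = -(9/10)s^2 + (27/10)s + 9
  (-5)·L_2(s) = -(1/7)s^2 - (2/7)s
Adding term by term: -(53/70)s^2 + (69/70)s + 9

P(s) = -(53/70)s^2 + (69/70)s + 9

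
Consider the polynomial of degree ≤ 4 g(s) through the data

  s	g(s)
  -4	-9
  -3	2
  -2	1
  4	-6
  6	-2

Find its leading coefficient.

-353/5040

Build the Lagrange basis polynomials:
L_0(s) = (s + 3)(s + 2)(s - 4)(s - 6) / [160] = (1/160)s^4 - (1/32)s^3 - (1/8)s^2 + (3/8)s + 9/10
L_1(s) = (s + 4)(s + 2)(s - 4)(s - 6) / [-63] = -(1/63)s^4 + (4/63)s^3 + (4/9)s^2 - (64/63)s - 64/21
L_2(s) = (s + 4)(s + 3)(s - 4)(s - 6) / [96] = (1/96)s^4 - (1/32)s^3 - (17/48)s^2 + (1/2)s + 3
L_3(s) = (s + 4)(s + 3)(s + 2)(s - 6) / [-672] = -(1/672)s^4 - (1/224)s^3 + (1/24)s^2 + (11/56)s + 3/14
L_4(s) = (s + 4)(s + 3)(s + 2)(s - 4) / [1440] = (1/1440)s^4 + (1/288)s^3 - (1/144)s^2 - (1/18)s - 1/15
g(s) = (-9)·L_0 + 2·L_1 + 1·L_2 + (-6)·L_3 + (-2)·L_4
Only the coefficient of s^4 is needed; take it from each L_i and combine:
(-9)·(1/160) + 2·(-1/63) + 1·(1/96) + (-6)·(-1/672) + (-2)·(1/1440) = -353/5040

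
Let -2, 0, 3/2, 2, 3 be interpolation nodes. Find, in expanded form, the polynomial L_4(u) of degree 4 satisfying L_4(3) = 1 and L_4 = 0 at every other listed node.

L_4(u) = (2/45)u^4 - (1/15)u^3 - (8/45)u^2 + (4/15)u

L_4(u) = (u + 2)u(u - 3/2)(u - 2) / [(5)·(3)·(3/2)·(1)]
       = (u^4 - (3/2)u^3 - 4u^2 + 6u) / (45/2)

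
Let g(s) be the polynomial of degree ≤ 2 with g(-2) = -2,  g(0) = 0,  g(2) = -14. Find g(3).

-27

Evaluate each Lagrange basis at s = 3:
L_0(3) = (3)·(1)/[(-2)·(-4)] = 3/8
L_1(3) = (5)·(1)/[(2)·(-2)] = -5/4
L_2(3) = (5)·(3)/[(4)·(2)] = 15/8
Sum: (-2)·(3/8) + 0 + (-14)·(15/8) = -27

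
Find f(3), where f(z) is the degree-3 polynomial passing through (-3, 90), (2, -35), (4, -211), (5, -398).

-96

Evaluate each Lagrange basis at z = 3:
L_0(3) = (1)·(-1)·(-2)/[(-5)·(-7)·(-8)] = -1/140
L_1(3) = (6)·(-1)·(-2)/[(5)·(-2)·(-3)] = 2/5
L_2(3) = (6)·(1)·(-2)/[(7)·(2)·(-1)] = 6/7
L_3(3) = (6)·(1)·(-1)/[(8)·(3)·(1)] = -1/4
Sum: 90·(-1/140) + (-35)·(2/5) + (-211)·(6/7) + (-398)·(-1/4) = -96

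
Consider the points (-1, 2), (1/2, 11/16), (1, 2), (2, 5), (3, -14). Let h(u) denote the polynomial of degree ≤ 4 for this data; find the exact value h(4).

-103

Evaluate each Lagrange basis at u = 4:
L_0(4) = (7/2)·(3)·(2)·(1)/[(-3/2)·(-2)·(-3)·(-4)] = 7/12
L_1(4) = (5)·(3)·(2)·(1)/[(3/2)·(-1/2)·(-3/2)·(-5/2)] = -32/3
L_2(4) = (5)·(7/2)·(2)·(1)/[(2)·(1/2)·(-1)·(-2)] = 35/2
L_3(4) = (5)·(7/2)·(3)·(1)/[(3)·(3/2)·(1)·(-1)] = -35/3
L_4(4) = (5)·(7/2)·(3)·(2)/[(4)·(5/2)·(2)·(1)] = 21/4
Sum: 2·(7/12) + 11/16·(-32/3) + 2·(35/2) + 5·(-35/3) + (-14)·(21/4) = -103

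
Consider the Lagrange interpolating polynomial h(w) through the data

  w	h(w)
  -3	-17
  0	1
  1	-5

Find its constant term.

1

Build the Lagrange basis polynomials:
L_0(w) = w(w - 1) / [12] = (1/12)w^2 - (1/12)w
L_1(w) = (w + 3)(w - 1) / [-3] = -(1/3)w^2 - (2/3)w + 1
L_2(w) = (w + 3)w / [4] = (1/4)w^2 + (3/4)w
h(w) = (-17)·L_0 + 1·L_1 + (-5)·L_2
Only the constant term is needed; take it from each L_i and combine:
(-17)·(0) + 1·(1) + (-5)·(0) = 1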